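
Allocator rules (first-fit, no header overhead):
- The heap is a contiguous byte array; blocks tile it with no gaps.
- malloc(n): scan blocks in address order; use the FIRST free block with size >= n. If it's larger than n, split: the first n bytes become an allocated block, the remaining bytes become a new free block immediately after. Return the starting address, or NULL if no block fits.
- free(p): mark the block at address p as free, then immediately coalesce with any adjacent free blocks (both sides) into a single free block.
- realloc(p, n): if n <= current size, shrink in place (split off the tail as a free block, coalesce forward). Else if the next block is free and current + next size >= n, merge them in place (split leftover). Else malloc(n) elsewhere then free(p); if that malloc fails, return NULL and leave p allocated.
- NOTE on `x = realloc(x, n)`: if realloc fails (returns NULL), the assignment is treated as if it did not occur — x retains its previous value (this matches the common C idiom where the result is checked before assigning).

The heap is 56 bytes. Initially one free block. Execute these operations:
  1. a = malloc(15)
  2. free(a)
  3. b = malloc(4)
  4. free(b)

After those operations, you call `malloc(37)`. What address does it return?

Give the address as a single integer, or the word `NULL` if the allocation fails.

Answer: 0

Derivation:
Op 1: a = malloc(15) -> a = 0; heap: [0-14 ALLOC][15-55 FREE]
Op 2: free(a) -> (freed a); heap: [0-55 FREE]
Op 3: b = malloc(4) -> b = 0; heap: [0-3 ALLOC][4-55 FREE]
Op 4: free(b) -> (freed b); heap: [0-55 FREE]
malloc(37): first-fit scan over [0-55 FREE] -> 0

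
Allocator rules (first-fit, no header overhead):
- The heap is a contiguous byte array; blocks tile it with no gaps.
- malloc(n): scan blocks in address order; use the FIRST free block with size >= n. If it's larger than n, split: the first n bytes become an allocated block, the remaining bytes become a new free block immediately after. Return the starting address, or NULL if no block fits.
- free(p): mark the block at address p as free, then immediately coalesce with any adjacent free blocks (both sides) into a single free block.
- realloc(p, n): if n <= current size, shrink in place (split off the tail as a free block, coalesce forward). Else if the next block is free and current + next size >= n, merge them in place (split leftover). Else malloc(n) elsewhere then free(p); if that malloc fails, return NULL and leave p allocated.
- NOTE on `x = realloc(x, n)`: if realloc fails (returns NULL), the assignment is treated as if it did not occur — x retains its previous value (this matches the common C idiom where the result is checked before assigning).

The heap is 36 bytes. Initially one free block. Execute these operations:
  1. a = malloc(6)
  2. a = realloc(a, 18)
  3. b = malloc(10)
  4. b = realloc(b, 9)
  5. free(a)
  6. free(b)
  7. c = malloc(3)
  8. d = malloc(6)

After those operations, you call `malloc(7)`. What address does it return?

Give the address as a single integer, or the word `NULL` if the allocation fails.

Answer: 9

Derivation:
Op 1: a = malloc(6) -> a = 0; heap: [0-5 ALLOC][6-35 FREE]
Op 2: a = realloc(a, 18) -> a = 0; heap: [0-17 ALLOC][18-35 FREE]
Op 3: b = malloc(10) -> b = 18; heap: [0-17 ALLOC][18-27 ALLOC][28-35 FREE]
Op 4: b = realloc(b, 9) -> b = 18; heap: [0-17 ALLOC][18-26 ALLOC][27-35 FREE]
Op 5: free(a) -> (freed a); heap: [0-17 FREE][18-26 ALLOC][27-35 FREE]
Op 6: free(b) -> (freed b); heap: [0-35 FREE]
Op 7: c = malloc(3) -> c = 0; heap: [0-2 ALLOC][3-35 FREE]
Op 8: d = malloc(6) -> d = 3; heap: [0-2 ALLOC][3-8 ALLOC][9-35 FREE]
malloc(7): first-fit scan over [0-2 ALLOC][3-8 ALLOC][9-35 FREE] -> 9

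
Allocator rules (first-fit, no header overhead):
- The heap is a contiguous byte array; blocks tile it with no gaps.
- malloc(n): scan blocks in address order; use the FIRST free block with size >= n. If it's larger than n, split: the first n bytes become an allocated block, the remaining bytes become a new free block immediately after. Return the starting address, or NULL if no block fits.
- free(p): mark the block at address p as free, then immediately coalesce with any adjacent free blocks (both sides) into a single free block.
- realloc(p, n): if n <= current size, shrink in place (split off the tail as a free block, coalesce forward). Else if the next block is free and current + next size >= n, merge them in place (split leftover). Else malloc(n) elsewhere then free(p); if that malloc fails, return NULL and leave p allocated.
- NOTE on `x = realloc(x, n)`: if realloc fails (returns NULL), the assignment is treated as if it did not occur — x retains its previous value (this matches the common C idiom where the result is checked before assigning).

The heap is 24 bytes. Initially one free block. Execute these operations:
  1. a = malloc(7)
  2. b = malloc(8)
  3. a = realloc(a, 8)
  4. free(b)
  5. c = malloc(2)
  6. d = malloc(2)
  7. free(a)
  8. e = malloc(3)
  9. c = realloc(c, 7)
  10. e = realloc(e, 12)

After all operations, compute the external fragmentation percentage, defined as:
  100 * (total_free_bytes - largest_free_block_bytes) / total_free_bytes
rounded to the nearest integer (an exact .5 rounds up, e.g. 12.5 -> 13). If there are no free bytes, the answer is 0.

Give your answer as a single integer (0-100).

Op 1: a = malloc(7) -> a = 0; heap: [0-6 ALLOC][7-23 FREE]
Op 2: b = malloc(8) -> b = 7; heap: [0-6 ALLOC][7-14 ALLOC][15-23 FREE]
Op 3: a = realloc(a, 8) -> a = 15; heap: [0-6 FREE][7-14 ALLOC][15-22 ALLOC][23-23 FREE]
Op 4: free(b) -> (freed b); heap: [0-14 FREE][15-22 ALLOC][23-23 FREE]
Op 5: c = malloc(2) -> c = 0; heap: [0-1 ALLOC][2-14 FREE][15-22 ALLOC][23-23 FREE]
Op 6: d = malloc(2) -> d = 2; heap: [0-1 ALLOC][2-3 ALLOC][4-14 FREE][15-22 ALLOC][23-23 FREE]
Op 7: free(a) -> (freed a); heap: [0-1 ALLOC][2-3 ALLOC][4-23 FREE]
Op 8: e = malloc(3) -> e = 4; heap: [0-1 ALLOC][2-3 ALLOC][4-6 ALLOC][7-23 FREE]
Op 9: c = realloc(c, 7) -> c = 7; heap: [0-1 FREE][2-3 ALLOC][4-6 ALLOC][7-13 ALLOC][14-23 FREE]
Op 10: e = realloc(e, 12) -> NULL (e unchanged); heap: [0-1 FREE][2-3 ALLOC][4-6 ALLOC][7-13 ALLOC][14-23 FREE]
Free blocks: [2 10] total_free=12 largest=10 -> 100*(12-10)/12 = 200/12 ≈ 16.667 -> rounds to 17

Answer: 17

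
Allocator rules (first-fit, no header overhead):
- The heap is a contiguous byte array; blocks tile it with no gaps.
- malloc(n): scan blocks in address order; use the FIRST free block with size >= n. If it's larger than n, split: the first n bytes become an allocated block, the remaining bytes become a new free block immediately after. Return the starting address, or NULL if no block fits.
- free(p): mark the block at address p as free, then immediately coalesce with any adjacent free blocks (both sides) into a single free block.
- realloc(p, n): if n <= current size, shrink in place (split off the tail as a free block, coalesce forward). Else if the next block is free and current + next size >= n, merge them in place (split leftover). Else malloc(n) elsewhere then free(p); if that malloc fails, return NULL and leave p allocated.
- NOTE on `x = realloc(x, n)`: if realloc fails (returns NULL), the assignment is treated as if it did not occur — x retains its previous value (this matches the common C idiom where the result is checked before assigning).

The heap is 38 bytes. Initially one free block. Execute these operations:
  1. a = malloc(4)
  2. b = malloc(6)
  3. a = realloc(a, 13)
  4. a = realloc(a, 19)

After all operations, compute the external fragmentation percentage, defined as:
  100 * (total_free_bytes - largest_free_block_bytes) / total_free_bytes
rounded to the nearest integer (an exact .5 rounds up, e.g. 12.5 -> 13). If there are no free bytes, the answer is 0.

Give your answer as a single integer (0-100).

Op 1: a = malloc(4) -> a = 0; heap: [0-3 ALLOC][4-37 FREE]
Op 2: b = malloc(6) -> b = 4; heap: [0-3 ALLOC][4-9 ALLOC][10-37 FREE]
Op 3: a = realloc(a, 13) -> a = 10; heap: [0-3 FREE][4-9 ALLOC][10-22 ALLOC][23-37 FREE]
Op 4: a = realloc(a, 19) -> a = 10; heap: [0-3 FREE][4-9 ALLOC][10-28 ALLOC][29-37 FREE]
Free blocks: [4 9] total_free=13 largest=9 -> 100*(13-9)/13 = 400/13 ≈ 30.769 -> rounds to 31

Answer: 31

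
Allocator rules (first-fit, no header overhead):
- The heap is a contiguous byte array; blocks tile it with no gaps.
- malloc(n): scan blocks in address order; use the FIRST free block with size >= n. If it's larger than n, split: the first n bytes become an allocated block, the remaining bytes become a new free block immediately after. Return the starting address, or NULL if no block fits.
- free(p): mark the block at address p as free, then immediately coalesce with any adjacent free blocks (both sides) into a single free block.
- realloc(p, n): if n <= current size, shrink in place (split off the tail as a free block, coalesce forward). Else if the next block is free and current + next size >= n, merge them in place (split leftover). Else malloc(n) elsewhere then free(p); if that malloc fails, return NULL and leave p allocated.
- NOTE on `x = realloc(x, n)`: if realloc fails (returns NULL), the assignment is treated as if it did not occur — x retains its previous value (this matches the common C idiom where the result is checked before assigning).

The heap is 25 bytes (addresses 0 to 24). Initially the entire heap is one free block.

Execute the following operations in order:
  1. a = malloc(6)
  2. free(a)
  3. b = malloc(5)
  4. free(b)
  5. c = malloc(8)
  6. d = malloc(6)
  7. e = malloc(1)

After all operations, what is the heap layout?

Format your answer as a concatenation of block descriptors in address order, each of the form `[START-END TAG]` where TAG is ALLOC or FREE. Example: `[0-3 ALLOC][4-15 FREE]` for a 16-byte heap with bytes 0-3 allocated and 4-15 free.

Answer: [0-7 ALLOC][8-13 ALLOC][14-14 ALLOC][15-24 FREE]

Derivation:
Op 1: a = malloc(6) -> a = 0; heap: [0-5 ALLOC][6-24 FREE]
Op 2: free(a) -> (freed a); heap: [0-24 FREE]
Op 3: b = malloc(5) -> b = 0; heap: [0-4 ALLOC][5-24 FREE]
Op 4: free(b) -> (freed b); heap: [0-24 FREE]
Op 5: c = malloc(8) -> c = 0; heap: [0-7 ALLOC][8-24 FREE]
Op 6: d = malloc(6) -> d = 8; heap: [0-7 ALLOC][8-13 ALLOC][14-24 FREE]
Op 7: e = malloc(1) -> e = 14; heap: [0-7 ALLOC][8-13 ALLOC][14-14 ALLOC][15-24 FREE]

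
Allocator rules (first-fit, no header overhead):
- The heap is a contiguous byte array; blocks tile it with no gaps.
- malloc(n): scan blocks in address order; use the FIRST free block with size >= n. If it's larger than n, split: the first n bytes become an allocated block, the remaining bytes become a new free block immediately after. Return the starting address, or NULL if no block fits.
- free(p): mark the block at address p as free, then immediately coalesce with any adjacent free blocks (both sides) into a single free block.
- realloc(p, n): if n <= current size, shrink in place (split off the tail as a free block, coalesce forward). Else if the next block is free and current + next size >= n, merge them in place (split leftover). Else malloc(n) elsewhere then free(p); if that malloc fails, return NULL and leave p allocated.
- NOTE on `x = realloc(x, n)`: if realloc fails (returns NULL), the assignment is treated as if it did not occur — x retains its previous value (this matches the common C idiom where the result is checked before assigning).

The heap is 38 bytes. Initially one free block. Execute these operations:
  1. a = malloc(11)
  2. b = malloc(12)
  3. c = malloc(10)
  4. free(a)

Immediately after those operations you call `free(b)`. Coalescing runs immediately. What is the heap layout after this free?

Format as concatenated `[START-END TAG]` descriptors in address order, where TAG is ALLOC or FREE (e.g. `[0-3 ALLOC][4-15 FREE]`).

Op 1: a = malloc(11) -> a = 0; heap: [0-10 ALLOC][11-37 FREE]
Op 2: b = malloc(12) -> b = 11; heap: [0-10 ALLOC][11-22 ALLOC][23-37 FREE]
Op 3: c = malloc(10) -> c = 23; heap: [0-10 ALLOC][11-22 ALLOC][23-32 ALLOC][33-37 FREE]
Op 4: free(a) -> (freed a); heap: [0-10 FREE][11-22 ALLOC][23-32 ALLOC][33-37 FREE]
free(b): b = 11 -> block [11-22 ALLOC]; mark free, coalesce with adjacent free neighbors -> [0-22 FREE][23-32 ALLOC][33-37 FREE]

Answer: [0-22 FREE][23-32 ALLOC][33-37 FREE]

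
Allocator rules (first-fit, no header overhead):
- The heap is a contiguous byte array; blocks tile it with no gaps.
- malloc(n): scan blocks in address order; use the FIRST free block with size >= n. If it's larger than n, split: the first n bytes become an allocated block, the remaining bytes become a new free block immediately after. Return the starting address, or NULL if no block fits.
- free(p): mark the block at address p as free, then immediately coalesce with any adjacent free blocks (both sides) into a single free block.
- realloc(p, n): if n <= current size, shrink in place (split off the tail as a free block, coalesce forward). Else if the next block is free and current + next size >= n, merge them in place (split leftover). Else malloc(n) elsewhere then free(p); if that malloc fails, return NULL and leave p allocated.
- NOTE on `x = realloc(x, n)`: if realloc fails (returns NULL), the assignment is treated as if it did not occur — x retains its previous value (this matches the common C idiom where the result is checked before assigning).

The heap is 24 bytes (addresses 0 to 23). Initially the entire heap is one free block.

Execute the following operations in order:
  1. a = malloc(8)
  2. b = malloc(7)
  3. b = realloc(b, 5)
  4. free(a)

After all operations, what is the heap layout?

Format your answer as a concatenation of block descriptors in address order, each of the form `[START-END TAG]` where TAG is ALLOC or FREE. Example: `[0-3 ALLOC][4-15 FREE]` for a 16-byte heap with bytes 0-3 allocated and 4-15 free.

Answer: [0-7 FREE][8-12 ALLOC][13-23 FREE]

Derivation:
Op 1: a = malloc(8) -> a = 0; heap: [0-7 ALLOC][8-23 FREE]
Op 2: b = malloc(7) -> b = 8; heap: [0-7 ALLOC][8-14 ALLOC][15-23 FREE]
Op 3: b = realloc(b, 5) -> b = 8; heap: [0-7 ALLOC][8-12 ALLOC][13-23 FREE]
Op 4: free(a) -> (freed a); heap: [0-7 FREE][8-12 ALLOC][13-23 FREE]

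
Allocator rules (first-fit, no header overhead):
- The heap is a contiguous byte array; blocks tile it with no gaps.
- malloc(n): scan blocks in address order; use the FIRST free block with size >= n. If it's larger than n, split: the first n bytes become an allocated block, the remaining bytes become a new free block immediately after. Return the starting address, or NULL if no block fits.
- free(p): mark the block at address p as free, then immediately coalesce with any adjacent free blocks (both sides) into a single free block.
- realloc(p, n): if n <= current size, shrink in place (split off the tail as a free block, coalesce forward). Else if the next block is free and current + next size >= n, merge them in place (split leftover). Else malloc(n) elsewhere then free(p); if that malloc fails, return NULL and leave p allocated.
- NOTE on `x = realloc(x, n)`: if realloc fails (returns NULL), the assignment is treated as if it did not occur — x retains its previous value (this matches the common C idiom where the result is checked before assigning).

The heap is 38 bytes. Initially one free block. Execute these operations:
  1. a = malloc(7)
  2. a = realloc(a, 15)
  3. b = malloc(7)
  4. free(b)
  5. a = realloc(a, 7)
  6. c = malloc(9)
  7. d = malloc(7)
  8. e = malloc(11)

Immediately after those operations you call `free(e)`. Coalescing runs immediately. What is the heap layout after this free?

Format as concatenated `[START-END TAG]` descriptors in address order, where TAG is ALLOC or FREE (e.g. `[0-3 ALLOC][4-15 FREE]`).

Answer: [0-6 ALLOC][7-15 ALLOC][16-22 ALLOC][23-37 FREE]

Derivation:
Op 1: a = malloc(7) -> a = 0; heap: [0-6 ALLOC][7-37 FREE]
Op 2: a = realloc(a, 15) -> a = 0; heap: [0-14 ALLOC][15-37 FREE]
Op 3: b = malloc(7) -> b = 15; heap: [0-14 ALLOC][15-21 ALLOC][22-37 FREE]
Op 4: free(b) -> (freed b); heap: [0-14 ALLOC][15-37 FREE]
Op 5: a = realloc(a, 7) -> a = 0; heap: [0-6 ALLOC][7-37 FREE]
Op 6: c = malloc(9) -> c = 7; heap: [0-6 ALLOC][7-15 ALLOC][16-37 FREE]
Op 7: d = malloc(7) -> d = 16; heap: [0-6 ALLOC][7-15 ALLOC][16-22 ALLOC][23-37 FREE]
Op 8: e = malloc(11) -> e = 23; heap: [0-6 ALLOC][7-15 ALLOC][16-22 ALLOC][23-33 ALLOC][34-37 FREE]
free(e): e = 23 -> block [23-33 ALLOC]; mark free, coalesce with adjacent free neighbors -> [0-6 ALLOC][7-15 ALLOC][16-22 ALLOC][23-37 FREE]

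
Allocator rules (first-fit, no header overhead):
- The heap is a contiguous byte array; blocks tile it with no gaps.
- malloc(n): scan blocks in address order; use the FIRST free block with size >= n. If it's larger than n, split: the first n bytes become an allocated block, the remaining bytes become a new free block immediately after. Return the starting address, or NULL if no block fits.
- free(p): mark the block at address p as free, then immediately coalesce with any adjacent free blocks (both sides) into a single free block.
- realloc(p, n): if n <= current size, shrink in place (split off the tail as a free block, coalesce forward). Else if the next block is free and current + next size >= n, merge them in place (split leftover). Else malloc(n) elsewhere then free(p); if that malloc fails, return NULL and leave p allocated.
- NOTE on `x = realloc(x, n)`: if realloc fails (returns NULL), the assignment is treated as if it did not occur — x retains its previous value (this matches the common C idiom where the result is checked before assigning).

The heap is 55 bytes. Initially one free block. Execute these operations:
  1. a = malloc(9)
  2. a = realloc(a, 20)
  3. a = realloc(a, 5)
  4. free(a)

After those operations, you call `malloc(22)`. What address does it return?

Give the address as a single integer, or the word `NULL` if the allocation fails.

Op 1: a = malloc(9) -> a = 0; heap: [0-8 ALLOC][9-54 FREE]
Op 2: a = realloc(a, 20) -> a = 0; heap: [0-19 ALLOC][20-54 FREE]
Op 3: a = realloc(a, 5) -> a = 0; heap: [0-4 ALLOC][5-54 FREE]
Op 4: free(a) -> (freed a); heap: [0-54 FREE]
malloc(22): first-fit scan over [0-54 FREE] -> 0

Answer: 0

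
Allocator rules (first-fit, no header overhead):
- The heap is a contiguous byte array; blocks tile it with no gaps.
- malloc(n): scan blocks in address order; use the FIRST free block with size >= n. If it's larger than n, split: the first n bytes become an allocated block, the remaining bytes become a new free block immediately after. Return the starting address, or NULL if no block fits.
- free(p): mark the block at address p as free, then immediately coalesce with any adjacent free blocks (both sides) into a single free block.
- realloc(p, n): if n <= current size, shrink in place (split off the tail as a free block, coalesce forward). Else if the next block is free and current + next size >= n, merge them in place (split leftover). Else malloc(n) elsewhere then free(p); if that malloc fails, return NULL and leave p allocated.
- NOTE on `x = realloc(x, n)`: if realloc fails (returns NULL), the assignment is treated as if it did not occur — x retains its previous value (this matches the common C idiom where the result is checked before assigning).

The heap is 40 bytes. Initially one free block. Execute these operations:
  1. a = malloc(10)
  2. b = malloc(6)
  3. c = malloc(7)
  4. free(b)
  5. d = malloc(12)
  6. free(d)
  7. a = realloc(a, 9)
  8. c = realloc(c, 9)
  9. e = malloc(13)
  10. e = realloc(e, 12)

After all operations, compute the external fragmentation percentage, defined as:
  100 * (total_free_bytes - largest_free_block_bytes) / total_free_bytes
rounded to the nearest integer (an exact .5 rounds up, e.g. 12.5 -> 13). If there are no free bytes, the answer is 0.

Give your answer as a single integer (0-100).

Answer: 30

Derivation:
Op 1: a = malloc(10) -> a = 0; heap: [0-9 ALLOC][10-39 FREE]
Op 2: b = malloc(6) -> b = 10; heap: [0-9 ALLOC][10-15 ALLOC][16-39 FREE]
Op 3: c = malloc(7) -> c = 16; heap: [0-9 ALLOC][10-15 ALLOC][16-22 ALLOC][23-39 FREE]
Op 4: free(b) -> (freed b); heap: [0-9 ALLOC][10-15 FREE][16-22 ALLOC][23-39 FREE]
Op 5: d = malloc(12) -> d = 23; heap: [0-9 ALLOC][10-15 FREE][16-22 ALLOC][23-34 ALLOC][35-39 FREE]
Op 6: free(d) -> (freed d); heap: [0-9 ALLOC][10-15 FREE][16-22 ALLOC][23-39 FREE]
Op 7: a = realloc(a, 9) -> a = 0; heap: [0-8 ALLOC][9-15 FREE][16-22 ALLOC][23-39 FREE]
Op 8: c = realloc(c, 9) -> c = 16; heap: [0-8 ALLOC][9-15 FREE][16-24 ALLOC][25-39 FREE]
Op 9: e = malloc(13) -> e = 25; heap: [0-8 ALLOC][9-15 FREE][16-24 ALLOC][25-37 ALLOC][38-39 FREE]
Op 10: e = realloc(e, 12) -> e = 25; heap: [0-8 ALLOC][9-15 FREE][16-24 ALLOC][25-36 ALLOC][37-39 FREE]
Free blocks: [7 3] total_free=10 largest=7 -> 100*(10-7)/10 = 300/10 = 30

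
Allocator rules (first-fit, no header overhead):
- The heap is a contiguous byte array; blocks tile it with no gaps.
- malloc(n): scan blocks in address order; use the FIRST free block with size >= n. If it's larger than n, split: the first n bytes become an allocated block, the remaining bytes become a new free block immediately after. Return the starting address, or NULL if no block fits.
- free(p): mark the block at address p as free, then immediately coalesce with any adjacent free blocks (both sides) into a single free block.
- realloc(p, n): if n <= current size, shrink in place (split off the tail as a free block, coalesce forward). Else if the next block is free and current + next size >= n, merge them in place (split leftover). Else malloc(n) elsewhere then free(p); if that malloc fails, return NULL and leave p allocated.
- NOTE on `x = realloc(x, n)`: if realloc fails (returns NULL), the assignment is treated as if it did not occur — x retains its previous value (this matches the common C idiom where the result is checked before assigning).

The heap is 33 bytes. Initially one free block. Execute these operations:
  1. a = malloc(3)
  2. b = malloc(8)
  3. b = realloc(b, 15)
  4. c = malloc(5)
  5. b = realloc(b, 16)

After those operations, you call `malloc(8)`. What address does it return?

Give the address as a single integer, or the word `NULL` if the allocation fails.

Answer: 23

Derivation:
Op 1: a = malloc(3) -> a = 0; heap: [0-2 ALLOC][3-32 FREE]
Op 2: b = malloc(8) -> b = 3; heap: [0-2 ALLOC][3-10 ALLOC][11-32 FREE]
Op 3: b = realloc(b, 15) -> b = 3; heap: [0-2 ALLOC][3-17 ALLOC][18-32 FREE]
Op 4: c = malloc(5) -> c = 18; heap: [0-2 ALLOC][3-17 ALLOC][18-22 ALLOC][23-32 FREE]
Op 5: b = realloc(b, 16) -> NULL (b unchanged); heap: [0-2 ALLOC][3-17 ALLOC][18-22 ALLOC][23-32 FREE]
malloc(8): first-fit scan over [0-2 ALLOC][3-17 ALLOC][18-22 ALLOC][23-32 FREE] -> 23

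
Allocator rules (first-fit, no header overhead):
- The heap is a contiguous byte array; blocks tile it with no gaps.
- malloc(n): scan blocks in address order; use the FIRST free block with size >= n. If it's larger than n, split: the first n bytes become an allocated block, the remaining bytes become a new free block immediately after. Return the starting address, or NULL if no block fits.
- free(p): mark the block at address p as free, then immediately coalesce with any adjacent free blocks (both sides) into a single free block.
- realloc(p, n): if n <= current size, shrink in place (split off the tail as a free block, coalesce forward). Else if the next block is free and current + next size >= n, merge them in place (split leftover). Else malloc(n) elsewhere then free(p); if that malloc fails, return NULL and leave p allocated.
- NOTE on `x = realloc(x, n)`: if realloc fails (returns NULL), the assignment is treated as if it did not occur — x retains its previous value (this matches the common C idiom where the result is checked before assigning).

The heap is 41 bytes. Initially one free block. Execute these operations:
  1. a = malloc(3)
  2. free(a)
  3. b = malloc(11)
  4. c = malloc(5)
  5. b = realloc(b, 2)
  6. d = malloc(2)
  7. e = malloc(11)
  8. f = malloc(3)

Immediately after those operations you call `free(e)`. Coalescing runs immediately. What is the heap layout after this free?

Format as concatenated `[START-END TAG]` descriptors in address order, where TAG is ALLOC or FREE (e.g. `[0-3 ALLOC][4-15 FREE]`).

Op 1: a = malloc(3) -> a = 0; heap: [0-2 ALLOC][3-40 FREE]
Op 2: free(a) -> (freed a); heap: [0-40 FREE]
Op 3: b = malloc(11) -> b = 0; heap: [0-10 ALLOC][11-40 FREE]
Op 4: c = malloc(5) -> c = 11; heap: [0-10 ALLOC][11-15 ALLOC][16-40 FREE]
Op 5: b = realloc(b, 2) -> b = 0; heap: [0-1 ALLOC][2-10 FREE][11-15 ALLOC][16-40 FREE]
Op 6: d = malloc(2) -> d = 2; heap: [0-1 ALLOC][2-3 ALLOC][4-10 FREE][11-15 ALLOC][16-40 FREE]
Op 7: e = malloc(11) -> e = 16; heap: [0-1 ALLOC][2-3 ALLOC][4-10 FREE][11-15 ALLOC][16-26 ALLOC][27-40 FREE]
Op 8: f = malloc(3) -> f = 4; heap: [0-1 ALLOC][2-3 ALLOC][4-6 ALLOC][7-10 FREE][11-15 ALLOC][16-26 ALLOC][27-40 FREE]
free(e): e = 16 -> block [16-26 ALLOC]; mark free, coalesce with adjacent free neighbors -> [0-1 ALLOC][2-3 ALLOC][4-6 ALLOC][7-10 FREE][11-15 ALLOC][16-40 FREE]

Answer: [0-1 ALLOC][2-3 ALLOC][4-6 ALLOC][7-10 FREE][11-15 ALLOC][16-40 FREE]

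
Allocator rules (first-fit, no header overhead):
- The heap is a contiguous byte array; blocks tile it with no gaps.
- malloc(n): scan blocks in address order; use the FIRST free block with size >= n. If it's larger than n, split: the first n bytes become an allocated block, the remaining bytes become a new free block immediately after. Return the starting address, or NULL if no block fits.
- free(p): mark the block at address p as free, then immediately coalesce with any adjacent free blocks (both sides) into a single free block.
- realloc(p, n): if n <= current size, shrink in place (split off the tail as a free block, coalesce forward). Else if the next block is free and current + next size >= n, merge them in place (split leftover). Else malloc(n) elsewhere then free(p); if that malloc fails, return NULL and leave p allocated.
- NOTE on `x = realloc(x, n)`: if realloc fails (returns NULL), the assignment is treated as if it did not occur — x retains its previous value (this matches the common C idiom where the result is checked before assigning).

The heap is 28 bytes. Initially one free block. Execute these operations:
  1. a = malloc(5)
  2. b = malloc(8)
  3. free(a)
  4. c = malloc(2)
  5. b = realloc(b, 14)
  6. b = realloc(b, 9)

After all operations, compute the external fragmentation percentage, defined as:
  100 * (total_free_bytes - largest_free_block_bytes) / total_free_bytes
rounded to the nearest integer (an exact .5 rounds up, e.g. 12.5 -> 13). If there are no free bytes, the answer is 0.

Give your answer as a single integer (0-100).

Op 1: a = malloc(5) -> a = 0; heap: [0-4 ALLOC][5-27 FREE]
Op 2: b = malloc(8) -> b = 5; heap: [0-4 ALLOC][5-12 ALLOC][13-27 FREE]
Op 3: free(a) -> (freed a); heap: [0-4 FREE][5-12 ALLOC][13-27 FREE]
Op 4: c = malloc(2) -> c = 0; heap: [0-1 ALLOC][2-4 FREE][5-12 ALLOC][13-27 FREE]
Op 5: b = realloc(b, 14) -> b = 5; heap: [0-1 ALLOC][2-4 FREE][5-18 ALLOC][19-27 FREE]
Op 6: b = realloc(b, 9) -> b = 5; heap: [0-1 ALLOC][2-4 FREE][5-13 ALLOC][14-27 FREE]
Free blocks: [3 14] total_free=17 largest=14 -> 100*(17-14)/17 = 300/17 ≈ 17.647 -> rounds to 18

Answer: 18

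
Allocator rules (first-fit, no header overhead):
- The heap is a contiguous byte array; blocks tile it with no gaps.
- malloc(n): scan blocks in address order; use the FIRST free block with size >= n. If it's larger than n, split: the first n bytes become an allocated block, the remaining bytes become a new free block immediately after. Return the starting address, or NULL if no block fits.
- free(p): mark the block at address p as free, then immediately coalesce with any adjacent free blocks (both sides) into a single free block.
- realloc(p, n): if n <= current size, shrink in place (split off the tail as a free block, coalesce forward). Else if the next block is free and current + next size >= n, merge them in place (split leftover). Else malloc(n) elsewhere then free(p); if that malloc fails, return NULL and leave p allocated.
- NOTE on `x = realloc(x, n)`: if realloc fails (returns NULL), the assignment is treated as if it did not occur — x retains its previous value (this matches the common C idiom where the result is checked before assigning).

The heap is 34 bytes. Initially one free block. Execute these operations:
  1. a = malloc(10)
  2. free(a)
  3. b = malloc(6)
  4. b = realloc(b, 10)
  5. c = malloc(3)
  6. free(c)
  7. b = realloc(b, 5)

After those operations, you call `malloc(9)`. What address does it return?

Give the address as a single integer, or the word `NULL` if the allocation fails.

Answer: 5

Derivation:
Op 1: a = malloc(10) -> a = 0; heap: [0-9 ALLOC][10-33 FREE]
Op 2: free(a) -> (freed a); heap: [0-33 FREE]
Op 3: b = malloc(6) -> b = 0; heap: [0-5 ALLOC][6-33 FREE]
Op 4: b = realloc(b, 10) -> b = 0; heap: [0-9 ALLOC][10-33 FREE]
Op 5: c = malloc(3) -> c = 10; heap: [0-9 ALLOC][10-12 ALLOC][13-33 FREE]
Op 6: free(c) -> (freed c); heap: [0-9 ALLOC][10-33 FREE]
Op 7: b = realloc(b, 5) -> b = 0; heap: [0-4 ALLOC][5-33 FREE]
malloc(9): first-fit scan over [0-4 ALLOC][5-33 FREE] -> 5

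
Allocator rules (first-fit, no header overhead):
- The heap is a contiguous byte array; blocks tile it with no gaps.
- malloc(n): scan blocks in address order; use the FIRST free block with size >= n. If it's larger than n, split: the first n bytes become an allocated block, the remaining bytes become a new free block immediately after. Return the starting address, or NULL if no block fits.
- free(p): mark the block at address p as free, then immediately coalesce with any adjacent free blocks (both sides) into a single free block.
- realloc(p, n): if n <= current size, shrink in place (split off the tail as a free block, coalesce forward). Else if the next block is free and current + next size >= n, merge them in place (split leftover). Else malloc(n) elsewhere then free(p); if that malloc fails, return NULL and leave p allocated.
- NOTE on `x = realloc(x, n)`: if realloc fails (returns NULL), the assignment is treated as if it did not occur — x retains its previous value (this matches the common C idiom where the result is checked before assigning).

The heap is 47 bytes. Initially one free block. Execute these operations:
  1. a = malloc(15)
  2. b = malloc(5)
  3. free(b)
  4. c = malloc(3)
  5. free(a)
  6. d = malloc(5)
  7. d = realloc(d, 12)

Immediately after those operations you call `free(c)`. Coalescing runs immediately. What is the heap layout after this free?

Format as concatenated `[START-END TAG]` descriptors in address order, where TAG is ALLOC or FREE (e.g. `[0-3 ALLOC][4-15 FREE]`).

Op 1: a = malloc(15) -> a = 0; heap: [0-14 ALLOC][15-46 FREE]
Op 2: b = malloc(5) -> b = 15; heap: [0-14 ALLOC][15-19 ALLOC][20-46 FREE]
Op 3: free(b) -> (freed b); heap: [0-14 ALLOC][15-46 FREE]
Op 4: c = malloc(3) -> c = 15; heap: [0-14 ALLOC][15-17 ALLOC][18-46 FREE]
Op 5: free(a) -> (freed a); heap: [0-14 FREE][15-17 ALLOC][18-46 FREE]
Op 6: d = malloc(5) -> d = 0; heap: [0-4 ALLOC][5-14 FREE][15-17 ALLOC][18-46 FREE]
Op 7: d = realloc(d, 12) -> d = 0; heap: [0-11 ALLOC][12-14 FREE][15-17 ALLOC][18-46 FREE]
free(c): c = 15 -> block [15-17 ALLOC]; mark free, coalesce with adjacent free neighbors -> [0-11 ALLOC][12-46 FREE]

Answer: [0-11 ALLOC][12-46 FREE]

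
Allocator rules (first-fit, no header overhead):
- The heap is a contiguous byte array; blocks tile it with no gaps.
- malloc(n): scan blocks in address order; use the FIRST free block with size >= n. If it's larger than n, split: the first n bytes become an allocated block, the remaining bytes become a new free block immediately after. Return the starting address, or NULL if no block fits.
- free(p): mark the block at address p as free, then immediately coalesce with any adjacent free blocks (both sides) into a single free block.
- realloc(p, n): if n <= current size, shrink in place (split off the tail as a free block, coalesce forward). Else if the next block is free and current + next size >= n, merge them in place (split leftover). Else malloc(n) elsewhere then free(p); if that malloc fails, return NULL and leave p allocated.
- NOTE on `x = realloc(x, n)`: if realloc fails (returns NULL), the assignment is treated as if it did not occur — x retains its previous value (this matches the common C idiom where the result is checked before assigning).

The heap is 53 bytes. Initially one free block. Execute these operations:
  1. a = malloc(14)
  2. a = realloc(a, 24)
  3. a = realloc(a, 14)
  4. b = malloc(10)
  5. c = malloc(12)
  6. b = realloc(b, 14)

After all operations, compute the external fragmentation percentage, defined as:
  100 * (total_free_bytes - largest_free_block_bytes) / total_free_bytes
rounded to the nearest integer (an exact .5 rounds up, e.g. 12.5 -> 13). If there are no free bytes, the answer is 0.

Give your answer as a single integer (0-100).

Answer: 23

Derivation:
Op 1: a = malloc(14) -> a = 0; heap: [0-13 ALLOC][14-52 FREE]
Op 2: a = realloc(a, 24) -> a = 0; heap: [0-23 ALLOC][24-52 FREE]
Op 3: a = realloc(a, 14) -> a = 0; heap: [0-13 ALLOC][14-52 FREE]
Op 4: b = malloc(10) -> b = 14; heap: [0-13 ALLOC][14-23 ALLOC][24-52 FREE]
Op 5: c = malloc(12) -> c = 24; heap: [0-13 ALLOC][14-23 ALLOC][24-35 ALLOC][36-52 FREE]
Op 6: b = realloc(b, 14) -> b = 36; heap: [0-13 ALLOC][14-23 FREE][24-35 ALLOC][36-49 ALLOC][50-52 FREE]
Free blocks: [10 3] total_free=13 largest=10 -> 100*(13-10)/13 = 300/13 ≈ 23.077 -> rounds to 23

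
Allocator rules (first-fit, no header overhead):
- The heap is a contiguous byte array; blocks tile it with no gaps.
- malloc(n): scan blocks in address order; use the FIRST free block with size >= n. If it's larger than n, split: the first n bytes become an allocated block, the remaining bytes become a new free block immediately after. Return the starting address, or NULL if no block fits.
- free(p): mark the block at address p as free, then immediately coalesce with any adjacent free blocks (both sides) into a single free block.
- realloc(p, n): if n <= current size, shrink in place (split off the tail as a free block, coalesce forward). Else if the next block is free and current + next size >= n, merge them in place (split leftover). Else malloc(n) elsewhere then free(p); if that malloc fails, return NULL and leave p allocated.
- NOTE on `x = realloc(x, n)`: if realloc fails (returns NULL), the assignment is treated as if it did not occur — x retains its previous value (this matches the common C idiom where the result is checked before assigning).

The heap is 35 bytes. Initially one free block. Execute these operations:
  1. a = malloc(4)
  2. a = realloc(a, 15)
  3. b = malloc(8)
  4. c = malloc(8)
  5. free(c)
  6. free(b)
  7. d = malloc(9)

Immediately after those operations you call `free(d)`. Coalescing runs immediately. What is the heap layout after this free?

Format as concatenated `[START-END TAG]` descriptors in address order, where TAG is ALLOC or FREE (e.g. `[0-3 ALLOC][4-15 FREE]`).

Answer: [0-14 ALLOC][15-34 FREE]

Derivation:
Op 1: a = malloc(4) -> a = 0; heap: [0-3 ALLOC][4-34 FREE]
Op 2: a = realloc(a, 15) -> a = 0; heap: [0-14 ALLOC][15-34 FREE]
Op 3: b = malloc(8) -> b = 15; heap: [0-14 ALLOC][15-22 ALLOC][23-34 FREE]
Op 4: c = malloc(8) -> c = 23; heap: [0-14 ALLOC][15-22 ALLOC][23-30 ALLOC][31-34 FREE]
Op 5: free(c) -> (freed c); heap: [0-14 ALLOC][15-22 ALLOC][23-34 FREE]
Op 6: free(b) -> (freed b); heap: [0-14 ALLOC][15-34 FREE]
Op 7: d = malloc(9) -> d = 15; heap: [0-14 ALLOC][15-23 ALLOC][24-34 FREE]
free(d): d = 15 -> block [15-23 ALLOC]; mark free, coalesce with adjacent free neighbors -> [0-14 ALLOC][15-34 FREE]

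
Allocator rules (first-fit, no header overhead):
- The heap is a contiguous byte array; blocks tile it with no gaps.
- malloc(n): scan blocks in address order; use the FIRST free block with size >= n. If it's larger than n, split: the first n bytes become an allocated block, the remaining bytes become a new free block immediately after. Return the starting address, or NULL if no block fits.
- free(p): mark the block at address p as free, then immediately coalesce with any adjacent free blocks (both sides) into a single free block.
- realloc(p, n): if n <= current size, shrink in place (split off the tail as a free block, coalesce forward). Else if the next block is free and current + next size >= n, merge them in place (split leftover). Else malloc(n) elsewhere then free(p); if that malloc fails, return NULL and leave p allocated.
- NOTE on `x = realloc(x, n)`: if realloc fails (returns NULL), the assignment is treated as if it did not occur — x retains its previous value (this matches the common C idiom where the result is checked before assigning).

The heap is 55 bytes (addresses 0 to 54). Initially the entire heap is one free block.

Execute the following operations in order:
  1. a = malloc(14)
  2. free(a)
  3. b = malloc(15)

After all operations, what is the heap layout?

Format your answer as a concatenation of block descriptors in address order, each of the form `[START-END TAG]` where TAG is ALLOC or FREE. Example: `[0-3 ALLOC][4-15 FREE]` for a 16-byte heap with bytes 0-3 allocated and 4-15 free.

Answer: [0-14 ALLOC][15-54 FREE]

Derivation:
Op 1: a = malloc(14) -> a = 0; heap: [0-13 ALLOC][14-54 FREE]
Op 2: free(a) -> (freed a); heap: [0-54 FREE]
Op 3: b = malloc(15) -> b = 0; heap: [0-14 ALLOC][15-54 FREE]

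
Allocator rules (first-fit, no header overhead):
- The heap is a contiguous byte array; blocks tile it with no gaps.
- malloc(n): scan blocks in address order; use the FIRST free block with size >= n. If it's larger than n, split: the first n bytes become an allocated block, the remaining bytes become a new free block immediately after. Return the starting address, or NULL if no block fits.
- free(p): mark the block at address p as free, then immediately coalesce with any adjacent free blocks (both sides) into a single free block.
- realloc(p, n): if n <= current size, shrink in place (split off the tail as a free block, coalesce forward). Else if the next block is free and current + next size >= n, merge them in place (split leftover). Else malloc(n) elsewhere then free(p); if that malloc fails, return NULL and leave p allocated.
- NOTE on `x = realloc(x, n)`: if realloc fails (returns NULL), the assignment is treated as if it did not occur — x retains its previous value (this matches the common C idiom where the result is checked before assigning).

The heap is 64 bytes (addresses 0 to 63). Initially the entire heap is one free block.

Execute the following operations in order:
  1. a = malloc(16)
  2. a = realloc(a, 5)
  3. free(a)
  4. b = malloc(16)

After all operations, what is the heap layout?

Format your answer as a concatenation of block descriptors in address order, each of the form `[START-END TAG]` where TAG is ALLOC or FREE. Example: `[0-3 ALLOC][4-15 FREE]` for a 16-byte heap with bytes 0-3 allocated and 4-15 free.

Answer: [0-15 ALLOC][16-63 FREE]

Derivation:
Op 1: a = malloc(16) -> a = 0; heap: [0-15 ALLOC][16-63 FREE]
Op 2: a = realloc(a, 5) -> a = 0; heap: [0-4 ALLOC][5-63 FREE]
Op 3: free(a) -> (freed a); heap: [0-63 FREE]
Op 4: b = malloc(16) -> b = 0; heap: [0-15 ALLOC][16-63 FREE]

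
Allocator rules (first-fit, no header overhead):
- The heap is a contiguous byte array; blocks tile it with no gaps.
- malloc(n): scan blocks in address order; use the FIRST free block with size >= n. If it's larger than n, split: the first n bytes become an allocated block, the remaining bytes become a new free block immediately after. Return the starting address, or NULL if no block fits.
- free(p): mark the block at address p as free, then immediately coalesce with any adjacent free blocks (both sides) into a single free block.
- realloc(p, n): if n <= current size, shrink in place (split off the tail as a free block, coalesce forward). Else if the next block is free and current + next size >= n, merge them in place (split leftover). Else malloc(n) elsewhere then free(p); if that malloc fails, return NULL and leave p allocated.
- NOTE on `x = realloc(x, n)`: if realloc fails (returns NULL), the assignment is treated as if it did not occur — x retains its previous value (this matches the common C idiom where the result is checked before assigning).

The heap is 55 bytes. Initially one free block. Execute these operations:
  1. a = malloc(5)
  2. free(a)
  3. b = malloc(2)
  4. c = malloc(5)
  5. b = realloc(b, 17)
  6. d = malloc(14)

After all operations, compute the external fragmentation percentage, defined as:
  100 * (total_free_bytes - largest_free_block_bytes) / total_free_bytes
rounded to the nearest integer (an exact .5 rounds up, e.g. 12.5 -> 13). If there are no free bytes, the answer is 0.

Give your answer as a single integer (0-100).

Answer: 11

Derivation:
Op 1: a = malloc(5) -> a = 0; heap: [0-4 ALLOC][5-54 FREE]
Op 2: free(a) -> (freed a); heap: [0-54 FREE]
Op 3: b = malloc(2) -> b = 0; heap: [0-1 ALLOC][2-54 FREE]
Op 4: c = malloc(5) -> c = 2; heap: [0-1 ALLOC][2-6 ALLOC][7-54 FREE]
Op 5: b = realloc(b, 17) -> b = 7; heap: [0-1 FREE][2-6 ALLOC][7-23 ALLOC][24-54 FREE]
Op 6: d = malloc(14) -> d = 24; heap: [0-1 FREE][2-6 ALLOC][7-23 ALLOC][24-37 ALLOC][38-54 FREE]
Free blocks: [2 17] total_free=19 largest=17 -> 100*(19-17)/19 = 200/19 ≈ 10.526 -> rounds to 11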